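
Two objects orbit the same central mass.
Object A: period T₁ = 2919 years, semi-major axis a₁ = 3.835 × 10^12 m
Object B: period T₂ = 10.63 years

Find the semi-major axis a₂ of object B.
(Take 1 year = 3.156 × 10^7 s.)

Convert to SI: T₁ = 2919 years = 9.21236e+10 s; T₂ = 10.63 years = 3.35483e+08 s.
Kepler's third law: (T₁/T₂)² = (a₁/a₂)³ ⇒ a₂ = a₁ · (T₂/T₁)^(2/3).
T₂/T₁ = 3.35483e+08 / 9.21236e+10 = 0.00364166.
a₂ = 3.835e+12 · (0.00364166)^(2/3) m ≈ 9.077e+10 m = 9.077 × 10^10 m.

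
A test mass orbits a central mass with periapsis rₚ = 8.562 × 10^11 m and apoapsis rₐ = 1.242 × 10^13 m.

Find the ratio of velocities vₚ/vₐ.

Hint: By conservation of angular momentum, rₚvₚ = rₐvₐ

Conservation of angular momentum gives rₚvₚ = rₐvₐ, so vₚ/vₐ = rₐ/rₚ.
vₚ/vₐ = 1.242e+13 / 8.562e+11 ≈ 14.51.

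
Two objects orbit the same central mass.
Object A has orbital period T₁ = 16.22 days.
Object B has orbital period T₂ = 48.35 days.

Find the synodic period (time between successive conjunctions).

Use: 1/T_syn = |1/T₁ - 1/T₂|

Convert to SI: T₁ = 16.22 days = 1.40141e+06 s; T₂ = 48.35 days = 4.17744e+06 s.
T_syn = |T₁ · T₂ / (T₁ − T₂)|.
T_syn = |1.40141e+06 · 4.17744e+06 / (1.40141e+06 − 4.17744e+06)| s ≈ 2.109e+06 s = 24.41 days.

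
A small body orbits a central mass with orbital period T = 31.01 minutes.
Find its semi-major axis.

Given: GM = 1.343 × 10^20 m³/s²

Convert to SI: T = 31.01 minutes = 1860.6 s.
Invert Kepler's third law: a = (GM · T² / (4π²))^(1/3).
Substituting T = 1860.6 s and GM = 1.343e+20 m³/s²:
a = (1.343e+20 · (1860.6)² / (4π²))^(1/3) m
a ≈ 2.275e+08 m = 2.275 × 10^8 m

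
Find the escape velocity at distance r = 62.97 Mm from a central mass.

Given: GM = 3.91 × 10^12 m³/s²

Convert to SI: r = 62.97 Mm = 6.297e+07 m.
Escape velocity comes from setting total energy to zero: ½v² − GM/r = 0 ⇒ v_esc = √(2GM / r).
v_esc = √(2 · 3.91e+12 / 6.297e+07) m/s ≈ 352.4 m/s = 352.4 m/s.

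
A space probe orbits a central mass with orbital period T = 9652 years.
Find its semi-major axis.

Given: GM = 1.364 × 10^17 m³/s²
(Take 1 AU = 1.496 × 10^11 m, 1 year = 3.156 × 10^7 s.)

Convert to SI: T = 9652 years = 3.04617e+11 s.
Invert Kepler's third law: a = (GM · T² / (4π²))^(1/3).
Substituting T = 3.04617e+11 s and GM = 1.364e+17 m³/s²:
a = (1.364e+17 · (3.04617e+11)² / (4π²))^(1/3) m
a ≈ 6.844e+12 m = 45.75 AU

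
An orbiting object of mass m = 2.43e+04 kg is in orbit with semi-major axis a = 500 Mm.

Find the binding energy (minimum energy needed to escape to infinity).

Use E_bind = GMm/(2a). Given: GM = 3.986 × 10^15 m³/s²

Convert to SI: a = 500 Mm = 5e+08 m.
Total orbital energy is E = −GMm/(2a); binding energy is E_bind = −E = GMm/(2a).
E_bind = 3.986e+15 · 2.43e+04 / (2 · 5e+08) J ≈ 9.686e+10 J = 96.86 GJ.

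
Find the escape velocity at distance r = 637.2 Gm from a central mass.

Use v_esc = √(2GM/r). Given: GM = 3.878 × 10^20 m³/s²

Convert to SI: r = 637.2 Gm = 6.372e+11 m.
Escape velocity comes from setting total energy to zero: ½v² − GM/r = 0 ⇒ v_esc = √(2GM / r).
v_esc = √(2 · 3.878e+20 / 6.372e+11) m/s ≈ 3.489e+04 m/s = 34.89 km/s.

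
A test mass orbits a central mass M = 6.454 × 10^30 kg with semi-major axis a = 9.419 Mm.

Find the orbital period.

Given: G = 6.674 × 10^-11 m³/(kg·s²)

Convert to SI: a = 9.419 Mm = 9.419e+06 m.
GM = G · M = 6.674e-11 · 6.454e+30 = 4.3074e+20 m³/s².
Kepler's third law: T = 2π √(a³ / GM).
Substituting a = 9.419e+06 m and GM = 4.3074e+20 m³/s²:
T = 2π √((9.419e+06)³ / 4.3074e+20) s
T ≈ 8.751 s = 8.751 seconds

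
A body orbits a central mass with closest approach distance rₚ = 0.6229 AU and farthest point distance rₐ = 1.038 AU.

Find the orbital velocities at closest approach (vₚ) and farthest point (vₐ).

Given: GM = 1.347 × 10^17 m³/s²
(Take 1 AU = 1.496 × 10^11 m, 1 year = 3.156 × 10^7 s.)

Convert to SI: rₚ = 0.6229 AU = 9.31858e+10 m; rₐ = 1.038 AU = 1.55285e+11 m.
Use the vis-viva equation v² = GM(2/r − 1/a) with a = (rₚ + rₐ)/2 = (9.31858e+10 + 1.55285e+11)/2 = 1.24235e+11 m.
vₚ = √(GM · (2/rₚ − 1/a)) = √(1.347e+17 · (2/9.31858e+10 − 1/1.24235e+11)) m/s ≈ 1344 m/s = 0.2836 AU/year.
vₐ = √(GM · (2/rₐ − 1/a)) = √(1.347e+17 · (2/1.55285e+11 − 1/1.24235e+11)) m/s ≈ 806.6 m/s = 0.1702 AU/year.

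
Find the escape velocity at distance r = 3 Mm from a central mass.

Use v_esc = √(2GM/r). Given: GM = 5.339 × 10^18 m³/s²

Convert to SI: r = 3 Mm = 3e+06 m.
Escape velocity comes from setting total energy to zero: ½v² − GM/r = 0 ⇒ v_esc = √(2GM / r).
v_esc = √(2 · 5.339e+18 / 3e+06) m/s ≈ 1.887e+06 m/s = 1887 km/s.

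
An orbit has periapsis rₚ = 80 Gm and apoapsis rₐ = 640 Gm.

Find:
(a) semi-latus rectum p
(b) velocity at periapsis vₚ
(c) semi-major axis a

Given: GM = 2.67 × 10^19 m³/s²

Convert to SI: rₚ = 80 Gm = 8e+10 m; rₐ = 640 Gm = 6.4e+11 m.
(a) From a = (rₚ + rₐ)/2 = 3.6e+11 m and e = (rₐ − rₚ)/(rₐ + rₚ) = 0.777778, p = a(1 − e²) = 3.6e+11 · (1 − (0.777778)²) ≈ 1.422e+11 m
(b) With a = (rₚ + rₐ)/2 = 3.6e+11 m, vₚ = √(GM (2/rₚ − 1/a)) = √(2.67e+19 · (2/8e+10 − 1/3.6e+11)) m/s ≈ 2.436e+04 m/s
(c) a = (rₚ + rₐ)/2 = (8e+10 + 6.4e+11)/2 ≈ 3.6e+11 m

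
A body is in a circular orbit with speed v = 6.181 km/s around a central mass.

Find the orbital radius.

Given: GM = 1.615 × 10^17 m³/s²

Convert to SI: v = 6.181 km/s = 6181 m/s.
For a circular orbit, v² = GM / r, so r = GM / v².
r = 1.615e+17 / (6181)² m ≈ 4.227e+09 m = 4.227 Gm.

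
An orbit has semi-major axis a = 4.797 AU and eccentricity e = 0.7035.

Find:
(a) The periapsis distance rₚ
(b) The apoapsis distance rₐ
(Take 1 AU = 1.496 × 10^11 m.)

Convert to SI: a = 4.797 AU = 7.17631e+11 m.
(a) rₚ = a(1 − e) = 7.17631e+11 · (1 − 0.7035) = 7.17631e+11 · 0.2965 ≈ 2.128e+11 m = 1.422 AU.
(b) rₐ = a(1 + e) = 7.17631e+11 · (1 + 0.7035) = 7.17631e+11 · 1.7035 ≈ 1.222e+12 m = 8.172 AU.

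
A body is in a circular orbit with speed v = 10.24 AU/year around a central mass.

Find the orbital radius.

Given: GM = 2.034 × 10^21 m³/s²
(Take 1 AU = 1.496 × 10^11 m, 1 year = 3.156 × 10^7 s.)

Convert to SI: v = 10.24 AU/year = 48539.4 m/s.
For a circular orbit, v² = GM / r, so r = GM / v².
r = 2.034e+21 / (48539.4)² m ≈ 8.633e+11 m = 5.771 AU.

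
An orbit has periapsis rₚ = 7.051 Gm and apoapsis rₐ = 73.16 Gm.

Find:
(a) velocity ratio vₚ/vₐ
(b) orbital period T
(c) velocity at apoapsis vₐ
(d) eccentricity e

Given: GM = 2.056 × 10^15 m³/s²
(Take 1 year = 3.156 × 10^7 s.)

Convert to SI: rₚ = 7.051 Gm = 7.051e+09 m; rₐ = 73.16 Gm = 7.316e+10 m.
(a) Conservation of angular momentum (rₚvₚ = rₐvₐ) gives vₚ/vₐ = rₐ/rₚ = 7.316e+10/7.051e+09 ≈ 10.38
(b) With a = (rₚ + rₐ)/2 = 4.01055e+10 m, T = 2π √(a³/GM) = 2π √((4.01055e+10)³/2.056e+15) s ≈ 1.113e+09 s
(c) With a = (rₚ + rₐ)/2 = 4.01055e+10 m, vₐ = √(GM (2/rₐ − 1/a)) = √(2.056e+15 · (2/7.316e+10 − 1/4.01055e+10)) m/s ≈ 70.29 m/s
(d) e = (rₐ − rₚ)/(rₐ + rₚ) = (7.316e+10 − 7.051e+09)/(7.316e+10 + 7.051e+09) ≈ 0.8242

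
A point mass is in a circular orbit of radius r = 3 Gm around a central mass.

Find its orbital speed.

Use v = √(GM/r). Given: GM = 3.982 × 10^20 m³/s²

Convert to SI: r = 3 Gm = 3e+09 m.
For a circular orbit, gravity supplies the centripetal force, so v = √(GM / r).
v = √(3.982e+20 / 3e+09) m/s ≈ 3.643e+05 m/s = 364.3 km/s.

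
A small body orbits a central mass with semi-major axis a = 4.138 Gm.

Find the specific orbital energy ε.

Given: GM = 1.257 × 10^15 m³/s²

Convert to SI: a = 4.138 Gm = 4.138e+09 m.
ε = −GM / (2a).
ε = −1.257e+15 / (2 · 4.138e+09) J/kg ≈ -1.519e+05 J/kg = -151.9 kJ/kg.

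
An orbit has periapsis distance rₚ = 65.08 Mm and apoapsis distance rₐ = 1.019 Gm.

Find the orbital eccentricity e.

Convert to SI: rₚ = 65.08 Mm = 6.508e+07 m; rₐ = 1.019 Gm = 1.019e+09 m.
e = (rₐ − rₚ) / (rₐ + rₚ).
e = (1.019e+09 − 6.508e+07) / (1.019e+09 + 6.508e+07) = 9.5392e+08 / 1.08408e+09 ≈ 0.8799.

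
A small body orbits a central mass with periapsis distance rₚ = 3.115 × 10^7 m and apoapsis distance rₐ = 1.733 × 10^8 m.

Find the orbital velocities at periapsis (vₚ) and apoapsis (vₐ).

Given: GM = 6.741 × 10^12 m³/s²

Use the vis-viva equation v² = GM(2/r − 1/a) with a = (rₚ + rₐ)/2 = (3.115e+07 + 1.733e+08)/2 = 1.02225e+08 m.
vₚ = √(GM · (2/rₚ − 1/a)) = √(6.741e+12 · (2/3.115e+07 − 1/1.02225e+08)) m/s ≈ 605.7 m/s = 605.7 m/s.
vₐ = √(GM · (2/rₐ − 1/a)) = √(6.741e+12 · (2/1.733e+08 − 1/1.02225e+08)) m/s ≈ 108.9 m/s = 108.9 m/s.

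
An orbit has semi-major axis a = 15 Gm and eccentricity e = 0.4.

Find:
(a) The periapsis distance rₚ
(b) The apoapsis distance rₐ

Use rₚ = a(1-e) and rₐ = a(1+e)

Convert to SI: a = 15 Gm = 1.5e+10 m.
(a) rₚ = a(1 − e) = 1.5e+10 · (1 − 0.4) = 1.5e+10 · 0.6 ≈ 9e+09 m = 9 Gm.
(b) rₐ = a(1 + e) = 1.5e+10 · (1 + 0.4) = 1.5e+10 · 1.4 ≈ 2.1e+10 m = 21 Gm.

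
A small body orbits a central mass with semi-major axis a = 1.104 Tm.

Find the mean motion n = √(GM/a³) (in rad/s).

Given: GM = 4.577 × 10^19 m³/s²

Convert to SI: a = 1.104 Tm = 1.104e+12 m.
n = √(GM / a³).
n = √(4.577e+19 / (1.104e+12)³) rad/s ≈ 5.832e-09 rad/s.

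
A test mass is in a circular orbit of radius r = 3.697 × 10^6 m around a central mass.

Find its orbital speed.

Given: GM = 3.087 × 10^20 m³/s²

For a circular orbit, gravity supplies the centripetal force, so v = √(GM / r).
v = √(3.087e+20 / 3.697e+06) m/s ≈ 9.138e+06 m/s = 9138 km/s.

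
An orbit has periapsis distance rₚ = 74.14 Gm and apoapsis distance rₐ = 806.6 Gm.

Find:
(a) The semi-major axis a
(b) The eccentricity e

Convert to SI: rₚ = 74.14 Gm = 7.414e+10 m; rₐ = 806.6 Gm = 8.066e+11 m.
(a) a = (rₚ + rₐ) / 2 = (7.414e+10 + 8.066e+11) / 2 ≈ 4.404e+11 m = 440.4 Gm.
(b) e = (rₐ − rₚ) / (rₐ + rₚ) = (8.066e+11 − 7.414e+10) / (8.066e+11 + 7.414e+10) ≈ 0.8316.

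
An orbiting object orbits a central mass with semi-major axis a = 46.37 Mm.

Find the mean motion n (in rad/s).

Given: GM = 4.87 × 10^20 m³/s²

Convert to SI: a = 46.37 Mm = 4.637e+07 m.
n = √(GM / a³).
n = √(4.87e+20 / (4.637e+07)³) rad/s ≈ 0.06989 rad/s.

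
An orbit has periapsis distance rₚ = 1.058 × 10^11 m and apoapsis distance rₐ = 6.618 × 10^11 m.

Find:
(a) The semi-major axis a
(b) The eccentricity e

(a) a = (rₚ + rₐ) / 2 = (1.058e+11 + 6.618e+11) / 2 ≈ 3.838e+11 m = 3.838 × 10^11 m.
(b) e = (rₐ − rₚ) / (rₐ + rₚ) = (6.618e+11 − 1.058e+11) / (6.618e+11 + 1.058e+11) ≈ 0.7243.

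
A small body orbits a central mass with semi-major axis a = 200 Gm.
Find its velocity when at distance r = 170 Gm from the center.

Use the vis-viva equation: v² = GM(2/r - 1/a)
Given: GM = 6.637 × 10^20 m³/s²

Convert to SI: a = 200 Gm = 2e+11 m; r = 170 Gm = 1.7e+11 m.
Vis-viva: v = √(GM · (2/r − 1/a)).
2/r − 1/a = 2/1.7e+11 − 1/2e+11 = 6.76471e-12 m⁻¹.
v = √(6.637e+20 · 6.76471e-12) m/s ≈ 6.701e+04 m/s = 67.01 km/s.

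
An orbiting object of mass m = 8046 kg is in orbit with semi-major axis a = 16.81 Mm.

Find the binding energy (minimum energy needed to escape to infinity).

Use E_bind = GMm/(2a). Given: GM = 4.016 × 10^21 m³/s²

Convert to SI: a = 16.81 Mm = 1.681e+07 m.
Total orbital energy is E = −GMm/(2a); binding energy is E_bind = −E = GMm/(2a).
E_bind = 4.016e+21 · 8046 / (2 · 1.681e+07) J ≈ 9.611e+17 J = 961.1 PJ.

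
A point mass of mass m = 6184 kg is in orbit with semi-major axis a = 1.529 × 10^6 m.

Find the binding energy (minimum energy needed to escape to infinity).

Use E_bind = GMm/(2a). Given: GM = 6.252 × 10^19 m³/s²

Total orbital energy is E = −GMm/(2a); binding energy is E_bind = −E = GMm/(2a).
E_bind = 6.252e+19 · 6184 / (2 · 1.529e+06) J ≈ 1.264e+17 J = 126.4 PJ.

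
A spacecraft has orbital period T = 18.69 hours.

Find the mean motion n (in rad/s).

Convert to SI: T = 18.69 hours = 67284 s.
n = 2π / T.
n = 2π / 67284 s ≈ 9.338e-05 rad/s.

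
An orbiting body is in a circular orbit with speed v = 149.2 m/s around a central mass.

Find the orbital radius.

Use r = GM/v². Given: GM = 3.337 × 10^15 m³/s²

For a circular orbit, v² = GM / r, so r = GM / v².
r = 3.337e+15 / (149.2)² m ≈ 1.499e+11 m = 149.9 Gm.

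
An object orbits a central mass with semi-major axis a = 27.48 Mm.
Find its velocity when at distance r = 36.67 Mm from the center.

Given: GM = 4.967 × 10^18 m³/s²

Convert to SI: a = 27.48 Mm = 2.748e+07 m; r = 36.67 Mm = 3.667e+07 m.
Vis-viva: v = √(GM · (2/r − 1/a)).
2/r − 1/a = 2/3.667e+07 − 1/2.748e+07 = 1.81504e-08 m⁻¹.
v = √(4.967e+18 · 1.81504e-08) m/s ≈ 3.003e+05 m/s = 300.3 km/s.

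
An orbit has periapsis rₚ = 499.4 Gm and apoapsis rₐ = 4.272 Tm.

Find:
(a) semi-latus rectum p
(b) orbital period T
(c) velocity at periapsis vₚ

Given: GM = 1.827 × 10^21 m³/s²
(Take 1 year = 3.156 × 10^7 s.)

Convert to SI: rₚ = 499.4 Gm = 4.994e+11 m; rₐ = 4.272 Tm = 4.272e+12 m.
(a) From a = (rₚ + rₐ)/2 = 2.3857e+12 m and e = (rₐ − rₚ)/(rₐ + rₚ) = 0.790669, p = a(1 − e²) = 2.3857e+12 · (1 − (0.790669)²) ≈ 8.943e+11 m
(b) With a = (rₚ + rₐ)/2 = 2.3857e+12 m, T = 2π √(a³/GM) = 2π √((2.3857e+12)³/1.827e+21) s ≈ 5.417e+08 s
(c) With a = (rₚ + rₐ)/2 = 2.3857e+12 m, vₚ = √(GM (2/rₚ − 1/a)) = √(1.827e+21 · (2/4.994e+11 − 1/2.3857e+12)) m/s ≈ 8.094e+04 m/s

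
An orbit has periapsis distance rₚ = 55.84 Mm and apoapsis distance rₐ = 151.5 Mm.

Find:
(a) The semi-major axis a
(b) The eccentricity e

Convert to SI: rₚ = 55.84 Mm = 5.584e+07 m; rₐ = 151.5 Mm = 1.515e+08 m.
(a) a = (rₚ + rₐ) / 2 = (5.584e+07 + 1.515e+08) / 2 ≈ 1.037e+08 m = 103.7 Mm.
(b) e = (rₐ − rₚ) / (rₐ + rₚ) = (1.515e+08 − 5.584e+07) / (1.515e+08 + 5.584e+07) ≈ 0.4614.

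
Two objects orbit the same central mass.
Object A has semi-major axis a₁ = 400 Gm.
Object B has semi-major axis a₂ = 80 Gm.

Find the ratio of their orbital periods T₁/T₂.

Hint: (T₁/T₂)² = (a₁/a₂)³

Convert to SI: a₁ = 400 Gm = 4e+11 m; a₂ = 80 Gm = 8e+10 m.
From Kepler's third law, (T₁/T₂)² = (a₁/a₂)³, so T₁/T₂ = (a₁/a₂)^(3/2).
a₁/a₂ = 4e+11 / 8e+10 = 5.
T₁/T₂ = (5)^(3/2) ≈ 11.18.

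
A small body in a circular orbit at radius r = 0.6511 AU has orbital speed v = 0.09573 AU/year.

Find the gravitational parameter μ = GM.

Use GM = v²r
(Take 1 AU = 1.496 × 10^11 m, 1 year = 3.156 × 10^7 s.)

Convert to SI: r = 0.6511 AU = 9.74046e+10 m; v = 0.09573 AU/year = 453.777 m/s.
For a circular orbit v² = GM/r, so GM = v² · r.
GM = (453.777)² · 9.74046e+10 m³/s² ≈ 2.006e+16 m³/s² = 2.006 × 10^16 m³/s².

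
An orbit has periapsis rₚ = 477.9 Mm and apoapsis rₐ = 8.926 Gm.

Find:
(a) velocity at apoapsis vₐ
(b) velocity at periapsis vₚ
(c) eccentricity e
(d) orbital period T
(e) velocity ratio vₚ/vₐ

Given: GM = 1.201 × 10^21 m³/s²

Convert to SI: rₚ = 477.9 Mm = 4.779e+08 m; rₐ = 8.926 Gm = 8.926e+09 m.
(a) With a = (rₚ + rₐ)/2 = 4.70195e+09 m, vₐ = √(GM (2/rₐ − 1/a)) = √(1.201e+21 · (2/8.926e+09 − 1/4.70195e+09)) m/s ≈ 1.169e+05 m/s
(b) With a = (rₚ + rₐ)/2 = 4.70195e+09 m, vₚ = √(GM (2/rₚ − 1/a)) = √(1.201e+21 · (2/4.779e+08 − 1/4.70195e+09)) m/s ≈ 2.184e+06 m/s
(c) e = (rₐ − rₚ)/(rₐ + rₚ) = (8.926e+09 − 4.779e+08)/(8.926e+09 + 4.779e+08) ≈ 0.8984
(d) With a = (rₚ + rₐ)/2 = 4.70195e+09 m, T = 2π √(a³/GM) = 2π √((4.70195e+09)³/1.201e+21) s ≈ 5.846e+04 s
(e) Conservation of angular momentum (rₚvₚ = rₐvₐ) gives vₚ/vₐ = rₐ/rₚ = 8.926e+09/4.779e+08 ≈ 18.68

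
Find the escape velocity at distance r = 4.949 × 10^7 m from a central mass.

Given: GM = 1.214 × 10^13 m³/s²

Escape velocity comes from setting total energy to zero: ½v² − GM/r = 0 ⇒ v_esc = √(2GM / r).
v_esc = √(2 · 1.214e+13 / 4.949e+07) m/s ≈ 700.4 m/s = 700.4 m/s.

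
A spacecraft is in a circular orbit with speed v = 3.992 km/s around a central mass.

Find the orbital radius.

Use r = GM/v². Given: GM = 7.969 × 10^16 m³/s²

Convert to SI: v = 3.992 km/s = 3992 m/s.
For a circular orbit, v² = GM / r, so r = GM / v².
r = 7.969e+16 / (3992)² m ≈ 5.001e+09 m = 5.001 Gm.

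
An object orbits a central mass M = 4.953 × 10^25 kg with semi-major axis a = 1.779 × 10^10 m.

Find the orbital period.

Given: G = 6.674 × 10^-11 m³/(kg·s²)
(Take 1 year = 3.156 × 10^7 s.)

GM = G · M = 6.674e-11 · 4.953e+25 = 3.30563e+15 m³/s².
Kepler's third law: T = 2π √(a³ / GM).
Substituting a = 1.779e+10 m and GM = 3.30563e+15 m³/s²:
T = 2π √((1.779e+10)³ / 3.30563e+15) s
T ≈ 2.593e+08 s = 8.216 years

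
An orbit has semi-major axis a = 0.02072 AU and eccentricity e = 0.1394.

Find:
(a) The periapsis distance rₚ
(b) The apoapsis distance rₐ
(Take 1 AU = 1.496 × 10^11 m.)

Convert to SI: a = 0.02072 AU = 3.09971e+09 m.
(a) rₚ = a(1 − e) = 3.09971e+09 · (1 − 0.1394) = 3.09971e+09 · 0.8606 ≈ 2.668e+09 m = 0.01783 AU.
(b) rₐ = a(1 + e) = 3.09971e+09 · (1 + 0.1394) = 3.09971e+09 · 1.1394 ≈ 3.532e+09 m = 0.02361 AU.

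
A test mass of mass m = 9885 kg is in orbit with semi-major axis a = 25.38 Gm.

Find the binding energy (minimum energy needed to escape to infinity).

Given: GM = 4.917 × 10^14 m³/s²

Convert to SI: a = 25.38 Gm = 2.538e+10 m.
Total orbital energy is E = −GMm/(2a); binding energy is E_bind = −E = GMm/(2a).
E_bind = 4.917e+14 · 9885 / (2 · 2.538e+10) J ≈ 9.575e+07 J = 95.75 MJ.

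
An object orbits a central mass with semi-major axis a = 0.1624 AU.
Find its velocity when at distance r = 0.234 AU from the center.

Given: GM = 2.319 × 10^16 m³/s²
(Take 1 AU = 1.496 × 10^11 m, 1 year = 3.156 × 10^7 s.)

Convert to SI: a = 0.1624 AU = 2.4295e+10 m; r = 0.234 AU = 3.50064e+10 m.
Vis-viva: v = √(GM · (2/r − 1/a)).
2/r − 1/a = 2/3.50064e+10 − 1/2.4295e+10 = 1.59717e-11 m⁻¹.
v = √(2.319e+16 · 1.59717e-11) m/s ≈ 608.6 m/s = 0.1284 AU/year.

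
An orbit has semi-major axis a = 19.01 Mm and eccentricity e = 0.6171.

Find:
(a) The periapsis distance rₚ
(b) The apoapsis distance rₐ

Convert to SI: a = 19.01 Mm = 1.901e+07 m.
(a) rₚ = a(1 − e) = 1.901e+07 · (1 − 0.6171) = 1.901e+07 · 0.3829 ≈ 7.279e+06 m = 7.279 Mm.
(b) rₐ = a(1 + e) = 1.901e+07 · (1 + 0.6171) = 1.901e+07 · 1.6171 ≈ 3.074e+07 m = 30.74 Mm.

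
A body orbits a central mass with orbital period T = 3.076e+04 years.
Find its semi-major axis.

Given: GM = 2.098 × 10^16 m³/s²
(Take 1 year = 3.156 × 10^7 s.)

Convert to SI: T = 3.076e+04 years = 9.70786e+11 s.
Invert Kepler's third law: a = (GM · T² / (4π²))^(1/3).
Substituting T = 9.70786e+11 s and GM = 2.098e+16 m³/s²:
a = (2.098e+16 · (9.70786e+11)² / (4π²))^(1/3) m
a ≈ 7.941e+12 m = 7.941 × 10^12 m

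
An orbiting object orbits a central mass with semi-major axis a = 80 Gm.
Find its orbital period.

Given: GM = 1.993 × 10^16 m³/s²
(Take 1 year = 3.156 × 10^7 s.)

Convert to SI: a = 80 Gm = 8e+10 m.
Kepler's third law: T = 2π √(a³ / GM).
Substituting a = 8e+10 m and GM = 1.993e+16 m³/s²:
T = 2π √((8e+10)³ / 1.993e+16) s
T ≈ 1.007e+09 s = 31.91 years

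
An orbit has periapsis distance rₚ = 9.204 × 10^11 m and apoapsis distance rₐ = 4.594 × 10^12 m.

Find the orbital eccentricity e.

e = (rₐ − rₚ) / (rₐ + rₚ).
e = (4.594e+12 − 9.204e+11) / (4.594e+12 + 9.204e+11) = 3.6736e+12 / 5.5144e+12 ≈ 0.6662.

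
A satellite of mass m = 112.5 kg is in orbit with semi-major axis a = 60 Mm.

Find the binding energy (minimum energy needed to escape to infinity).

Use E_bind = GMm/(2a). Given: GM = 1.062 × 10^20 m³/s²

Convert to SI: a = 60 Mm = 6e+07 m.
Total orbital energy is E = −GMm/(2a); binding energy is E_bind = −E = GMm/(2a).
E_bind = 1.062e+20 · 112.5 / (2 · 6e+07) J ≈ 9.956e+13 J = 99.56 TJ.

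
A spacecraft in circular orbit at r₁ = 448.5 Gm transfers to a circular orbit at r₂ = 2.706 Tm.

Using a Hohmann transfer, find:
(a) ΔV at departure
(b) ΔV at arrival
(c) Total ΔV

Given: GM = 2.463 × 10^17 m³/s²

Convert to SI: r₁ = 448.5 Gm = 4.485e+11 m; r₂ = 2.706 Tm = 2.706e+12 m.
Transfer semi-major axis: a_t = (r₁ + r₂)/2 = (4.485e+11 + 2.706e+12)/2 = 1.57725e+12 m.
Circular speeds: v₁ = √(GM/r₁) = 741.056 m/s, v₂ = √(GM/r₂) = 301.695 m/s.
Transfer speeds (vis-viva v² = GM(2/r − 1/a_t)): v₁ᵗ = 970.654 m/s, v₂ᵗ = 160.879 m/s.
(a) ΔV₁ = |v₁ᵗ − v₁| ≈ 229.6 m/s = 229.6 m/s.
(b) ΔV₂ = |v₂ − v₂ᵗ| ≈ 140.8 m/s = 140.8 m/s.
(c) ΔV_total = ΔV₁ + ΔV₂ ≈ 370.4 m/s = 370.4 m/s.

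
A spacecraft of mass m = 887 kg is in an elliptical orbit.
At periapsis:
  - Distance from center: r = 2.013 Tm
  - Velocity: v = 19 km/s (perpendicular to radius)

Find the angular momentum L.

Convert to SI: r = 2.013 Tm = 2.013e+12 m; v = 19 km/s = 19000 m/s.
Since v is perpendicular to r, L = m · v · r.
L = 887 · 19000 · 2.013e+12 kg·m²/s ≈ 3.393e+19 kg·m²/s.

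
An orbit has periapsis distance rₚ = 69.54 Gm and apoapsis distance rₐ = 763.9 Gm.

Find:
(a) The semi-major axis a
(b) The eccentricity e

Convert to SI: rₚ = 69.54 Gm = 6.954e+10 m; rₐ = 763.9 Gm = 7.639e+11 m.
(a) a = (rₚ + rₐ) / 2 = (6.954e+10 + 7.639e+11) / 2 ≈ 4.167e+11 m = 416.7 Gm.
(b) e = (rₐ − rₚ) / (rₐ + rₚ) = (7.639e+11 − 6.954e+10) / (7.639e+11 + 6.954e+10) ≈ 0.8331.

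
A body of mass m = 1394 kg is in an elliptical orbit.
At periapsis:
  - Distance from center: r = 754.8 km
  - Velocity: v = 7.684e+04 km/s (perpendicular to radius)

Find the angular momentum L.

Convert to SI: r = 754.8 km = 754800 m; v = 7.684e+04 km/s = 7.684e+07 m/s.
Since v is perpendicular to r, L = m · v · r.
L = 1394 · 7.684e+07 · 754800 kg·m²/s ≈ 8.085e+16 kg·m²/s.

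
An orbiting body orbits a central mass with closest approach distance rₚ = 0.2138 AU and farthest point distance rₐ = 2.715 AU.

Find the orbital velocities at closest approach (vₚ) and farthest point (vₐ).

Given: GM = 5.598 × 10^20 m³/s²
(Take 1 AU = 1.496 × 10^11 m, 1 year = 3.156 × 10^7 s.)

Convert to SI: rₚ = 0.2138 AU = 3.19845e+10 m; rₐ = 2.715 AU = 4.06164e+11 m.
Use the vis-viva equation v² = GM(2/r − 1/a) with a = (rₚ + rₐ)/2 = (3.19845e+10 + 4.06164e+11)/2 = 2.19074e+11 m.
vₚ = √(GM · (2/rₚ − 1/a)) = √(5.598e+20 · (2/3.19845e+10 − 1/2.19074e+11)) m/s ≈ 1.801e+05 m/s = 38 AU/year.
vₐ = √(GM · (2/rₐ − 1/a)) = √(5.598e+20 · (2/4.06164e+11 − 1/2.19074e+11)) m/s ≈ 1.419e+04 m/s = 2.993 AU/year.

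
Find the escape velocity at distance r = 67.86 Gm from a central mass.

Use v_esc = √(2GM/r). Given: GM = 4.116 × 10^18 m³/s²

Convert to SI: r = 67.86 Gm = 6.786e+10 m.
Escape velocity comes from setting total energy to zero: ½v² − GM/r = 0 ⇒ v_esc = √(2GM / r).
v_esc = √(2 · 4.116e+18 / 6.786e+10) m/s ≈ 1.101e+04 m/s = 11.01 km/s.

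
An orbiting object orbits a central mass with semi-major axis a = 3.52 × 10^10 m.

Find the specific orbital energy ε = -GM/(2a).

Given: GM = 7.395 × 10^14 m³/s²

ε = −GM / (2a).
ε = −7.395e+14 / (2 · 3.52e+10) J/kg ≈ -1.05e+04 J/kg = -10.5 kJ/kg.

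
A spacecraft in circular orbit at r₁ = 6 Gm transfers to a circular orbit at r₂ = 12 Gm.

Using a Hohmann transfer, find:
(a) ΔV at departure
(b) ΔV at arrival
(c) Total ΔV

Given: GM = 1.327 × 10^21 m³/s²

Convert to SI: r₁ = 6 Gm = 6e+09 m; r₂ = 12 Gm = 1.2e+10 m.
Transfer semi-major axis: a_t = (r₁ + r₂)/2 = (6e+09 + 1.2e+10)/2 = 9e+09 m.
Circular speeds: v₁ = √(GM/r₁) = 470284 m/s, v₂ = √(GM/r₂) = 332541 m/s.
Transfer speeds (vis-viva v² = GM(2/r − 1/a_t)): v₁ᵗ = 543037 m/s, v₂ᵗ = 271518 m/s.
(a) ΔV₁ = |v₁ᵗ − v₁| ≈ 7.275e+04 m/s = 72.75 km/s.
(b) ΔV₂ = |v₂ − v₂ᵗ| ≈ 6.102e+04 m/s = 61.02 km/s.
(c) ΔV_total = ΔV₁ + ΔV₂ ≈ 1.338e+05 m/s = 133.8 km/s.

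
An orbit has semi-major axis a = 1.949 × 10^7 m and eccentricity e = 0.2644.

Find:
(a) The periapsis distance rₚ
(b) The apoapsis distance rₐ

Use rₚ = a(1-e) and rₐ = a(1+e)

(a) rₚ = a(1 − e) = 1.949e+07 · (1 − 0.2644) = 1.949e+07 · 0.7356 ≈ 1.434e+07 m = 1.434 × 10^7 m.
(b) rₐ = a(1 + e) = 1.949e+07 · (1 + 0.2644) = 1.949e+07 · 1.2644 ≈ 2.464e+07 m = 2.464 × 10^7 m.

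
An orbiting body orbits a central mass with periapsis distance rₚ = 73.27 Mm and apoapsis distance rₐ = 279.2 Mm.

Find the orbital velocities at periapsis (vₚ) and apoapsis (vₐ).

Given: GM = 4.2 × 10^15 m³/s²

Convert to SI: rₚ = 73.27 Mm = 7.327e+07 m; rₐ = 279.2 Mm = 2.792e+08 m.
Use the vis-viva equation v² = GM(2/r − 1/a) with a = (rₚ + rₐ)/2 = (7.327e+07 + 2.792e+08)/2 = 1.76235e+08 m.
vₚ = √(GM · (2/rₚ − 1/a)) = √(4.2e+15 · (2/7.327e+07 − 1/1.76235e+08)) m/s ≈ 9530 m/s = 9.53 km/s.
vₐ = √(GM · (2/rₐ − 1/a)) = √(4.2e+15 · (2/2.792e+08 − 1/1.76235e+08)) m/s ≈ 2501 m/s = 2.501 km/s.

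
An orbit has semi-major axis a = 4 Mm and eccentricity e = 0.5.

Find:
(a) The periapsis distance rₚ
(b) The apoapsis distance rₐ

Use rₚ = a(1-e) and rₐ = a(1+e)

Convert to SI: a = 4 Mm = 4e+06 m.
(a) rₚ = a(1 − e) = 4e+06 · (1 − 0.5) = 4e+06 · 0.5 ≈ 2e+06 m = 2 Mm.
(b) rₐ = a(1 + e) = 4e+06 · (1 + 0.5) = 4e+06 · 1.5 ≈ 6e+06 m = 6 Mm.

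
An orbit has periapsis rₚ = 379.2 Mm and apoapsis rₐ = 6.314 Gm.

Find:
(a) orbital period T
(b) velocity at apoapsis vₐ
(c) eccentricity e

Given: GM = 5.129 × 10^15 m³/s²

Convert to SI: rₚ = 379.2 Mm = 3.792e+08 m; rₐ = 6.314 Gm = 6.314e+09 m.
(a) With a = (rₚ + rₐ)/2 = 3.3466e+09 m, T = 2π √(a³/GM) = 2π √((3.3466e+09)³/5.129e+15) s ≈ 1.699e+07 s
(b) With a = (rₚ + rₐ)/2 = 3.3466e+09 m, vₐ = √(GM (2/rₐ − 1/a)) = √(5.129e+15 · (2/6.314e+09 − 1/3.3466e+09)) m/s ≈ 303.4 m/s
(c) e = (rₐ − rₚ)/(rₐ + rₚ) = (6.314e+09 − 3.792e+08)/(6.314e+09 + 3.792e+08) ≈ 0.8867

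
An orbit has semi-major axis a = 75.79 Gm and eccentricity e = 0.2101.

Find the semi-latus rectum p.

Convert to SI: a = 75.79 Gm = 7.579e+10 m.
p = a (1 − e²).
p = 7.579e+10 · (1 − (0.2101)²) = 7.579e+10 · 0.955858 ≈ 7.244e+10 m = 72.44 Gm.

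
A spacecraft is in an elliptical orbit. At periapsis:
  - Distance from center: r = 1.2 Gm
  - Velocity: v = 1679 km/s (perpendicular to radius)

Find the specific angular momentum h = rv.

Convert to SI: r = 1.2 Gm = 1.2e+09 m; v = 1679 km/s = 1.679e+06 m/s.
With v perpendicular to r, h = r · v.
h = 1.2e+09 · 1.679e+06 m²/s ≈ 2.015e+15 m²/s.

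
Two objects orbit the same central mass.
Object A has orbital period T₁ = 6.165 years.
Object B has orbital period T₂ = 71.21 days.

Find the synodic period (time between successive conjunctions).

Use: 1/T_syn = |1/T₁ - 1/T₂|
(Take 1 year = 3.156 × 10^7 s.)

Convert to SI: T₁ = 6.165 years = 1.94567e+08 s; T₂ = 71.21 days = 6.15254e+06 s.
T_syn = |T₁ · T₂ / (T₁ − T₂)|.
T_syn = |1.94567e+08 · 6.15254e+06 / (1.94567e+08 − 6.15254e+06)| s ≈ 6.353e+06 s = 73.54 days.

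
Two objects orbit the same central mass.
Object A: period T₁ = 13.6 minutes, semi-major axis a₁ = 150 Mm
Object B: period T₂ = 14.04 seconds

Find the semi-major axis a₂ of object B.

Convert to SI: T₁ = 13.6 minutes = 816 s; a₁ = 150 Mm = 1.5e+08 m.
Kepler's third law: (T₁/T₂)² = (a₁/a₂)³ ⇒ a₂ = a₁ · (T₂/T₁)^(2/3).
T₂/T₁ = 14.04 / 816 = 0.0172059.
a₂ = 1.5e+08 · (0.0172059)^(2/3) m ≈ 9.997e+06 m = 9.997 Mm.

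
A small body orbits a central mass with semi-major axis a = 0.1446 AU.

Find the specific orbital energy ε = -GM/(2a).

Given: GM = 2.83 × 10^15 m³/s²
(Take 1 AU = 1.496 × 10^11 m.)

Convert to SI: a = 0.1446 AU = 2.16322e+10 m.
ε = −GM / (2a).
ε = −2.83e+15 / (2 · 2.16322e+10) J/kg ≈ -6.541e+04 J/kg = -65.41 kJ/kg.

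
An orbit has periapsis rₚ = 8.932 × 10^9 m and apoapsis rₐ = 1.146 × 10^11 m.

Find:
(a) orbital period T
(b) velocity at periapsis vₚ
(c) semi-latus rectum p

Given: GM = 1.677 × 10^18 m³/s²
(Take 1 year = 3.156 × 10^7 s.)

(a) With a = (rₚ + rₐ)/2 = 6.1766e+10 m, T = 2π √(a³/GM) = 2π √((6.1766e+10)³/1.677e+18) s ≈ 7.448e+07 s
(b) With a = (rₚ + rₐ)/2 = 6.1766e+10 m, vₚ = √(GM (2/rₚ − 1/a)) = √(1.677e+18 · (2/8.932e+09 − 1/6.1766e+10)) m/s ≈ 1.866e+04 m/s
(c) From a = (rₚ + rₐ)/2 = 6.1766e+10 m and e = (rₐ − rₚ)/(rₐ + rₚ) = 0.85539, p = a(1 − e²) = 6.1766e+10 · (1 − (0.85539)²) ≈ 1.657e+10 m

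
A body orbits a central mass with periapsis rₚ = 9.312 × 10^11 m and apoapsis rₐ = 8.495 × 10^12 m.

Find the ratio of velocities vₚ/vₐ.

Conservation of angular momentum gives rₚvₚ = rₐvₐ, so vₚ/vₐ = rₐ/rₚ.
vₚ/vₐ = 8.495e+12 / 9.312e+11 ≈ 9.123.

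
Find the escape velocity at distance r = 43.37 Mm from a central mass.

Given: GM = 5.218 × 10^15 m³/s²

Convert to SI: r = 43.37 Mm = 4.337e+07 m.
Escape velocity comes from setting total energy to zero: ½v² − GM/r = 0 ⇒ v_esc = √(2GM / r).
v_esc = √(2 · 5.218e+15 / 4.337e+07) m/s ≈ 1.551e+04 m/s = 15.51 km/s.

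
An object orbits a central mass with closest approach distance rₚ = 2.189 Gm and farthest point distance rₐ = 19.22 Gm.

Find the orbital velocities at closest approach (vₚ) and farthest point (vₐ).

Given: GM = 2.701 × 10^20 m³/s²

Convert to SI: rₚ = 2.189 Gm = 2.189e+09 m; rₐ = 19.22 Gm = 1.922e+10 m.
Use the vis-viva equation v² = GM(2/r − 1/a) with a = (rₚ + rₐ)/2 = (2.189e+09 + 1.922e+10)/2 = 1.07045e+10 m.
vₚ = √(GM · (2/rₚ − 1/a)) = √(2.701e+20 · (2/2.189e+09 − 1/1.07045e+10)) m/s ≈ 4.707e+05 m/s = 470.7 km/s.
vₐ = √(GM · (2/rₐ − 1/a)) = √(2.701e+20 · (2/1.922e+10 − 1/1.07045e+10)) m/s ≈ 5.361e+04 m/s = 53.61 km/s.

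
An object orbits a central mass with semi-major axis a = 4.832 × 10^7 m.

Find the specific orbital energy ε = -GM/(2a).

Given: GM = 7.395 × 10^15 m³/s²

ε = −GM / (2a).
ε = −7.395e+15 / (2 · 4.832e+07) J/kg ≈ -7.652e+07 J/kg = -76.52 MJ/kg.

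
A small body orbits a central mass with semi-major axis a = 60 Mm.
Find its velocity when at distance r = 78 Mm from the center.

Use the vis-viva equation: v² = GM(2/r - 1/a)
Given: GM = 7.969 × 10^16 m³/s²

Convert to SI: a = 60 Mm = 6e+07 m; r = 78 Mm = 7.8e+07 m.
Vis-viva: v = √(GM · (2/r − 1/a)).
2/r − 1/a = 2/7.8e+07 − 1/6e+07 = 8.97436e-09 m⁻¹.
v = √(7.969e+16 · 8.97436e-09) m/s ≈ 2.674e+04 m/s = 26.74 km/s.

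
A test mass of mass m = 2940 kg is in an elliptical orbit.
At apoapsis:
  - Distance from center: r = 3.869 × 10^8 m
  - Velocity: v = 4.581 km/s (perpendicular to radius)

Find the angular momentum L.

Convert to SI: v = 4.581 km/s = 4581 m/s.
Since v is perpendicular to r, L = m · v · r.
L = 2940 · 4581 · 3.869e+08 kg·m²/s ≈ 5.211e+15 kg·m²/s.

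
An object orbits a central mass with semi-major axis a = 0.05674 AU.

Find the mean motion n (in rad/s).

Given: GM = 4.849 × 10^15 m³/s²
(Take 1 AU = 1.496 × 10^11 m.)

Convert to SI: a = 0.05674 AU = 8.4883e+09 m.
n = √(GM / a³).
n = √(4.849e+15 / (8.4883e+09)³) rad/s ≈ 8.904e-08 rad/s.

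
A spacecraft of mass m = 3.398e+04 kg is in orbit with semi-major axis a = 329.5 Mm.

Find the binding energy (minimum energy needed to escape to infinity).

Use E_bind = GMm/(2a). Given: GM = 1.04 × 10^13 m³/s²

Convert to SI: a = 329.5 Mm = 3.295e+08 m.
Total orbital energy is E = −GMm/(2a); binding energy is E_bind = −E = GMm/(2a).
E_bind = 1.04e+13 · 3.398e+04 / (2 · 3.295e+08) J ≈ 5.363e+08 J = 536.3 MJ.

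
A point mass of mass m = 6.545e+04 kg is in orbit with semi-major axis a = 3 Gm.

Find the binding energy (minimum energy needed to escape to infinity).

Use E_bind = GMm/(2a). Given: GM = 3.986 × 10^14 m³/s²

Convert to SI: a = 3 Gm = 3e+09 m.
Total orbital energy is E = −GMm/(2a); binding energy is E_bind = −E = GMm/(2a).
E_bind = 3.986e+14 · 6.545e+04 / (2 · 3e+09) J ≈ 4.348e+09 J = 4.348 GJ.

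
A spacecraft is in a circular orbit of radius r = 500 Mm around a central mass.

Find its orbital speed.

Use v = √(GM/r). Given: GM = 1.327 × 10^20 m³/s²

Convert to SI: r = 500 Mm = 5e+08 m.
For a circular orbit, gravity supplies the centripetal force, so v = √(GM / r).
v = √(1.327e+20 / 5e+08) m/s ≈ 5.152e+05 m/s = 515.2 km/s.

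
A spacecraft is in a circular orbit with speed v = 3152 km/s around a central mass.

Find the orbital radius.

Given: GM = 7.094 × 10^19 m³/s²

Convert to SI: v = 3152 km/s = 3.152e+06 m/s.
For a circular orbit, v² = GM / r, so r = GM / v².
r = 7.094e+19 / (3.152e+06)² m ≈ 7.14e+06 m = 7.14 Mm.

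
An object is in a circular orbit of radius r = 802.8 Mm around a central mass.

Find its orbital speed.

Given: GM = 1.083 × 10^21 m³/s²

Convert to SI: r = 802.8 Mm = 8.028e+08 m.
For a circular orbit, gravity supplies the centripetal force, so v = √(GM / r).
v = √(1.083e+21 / 8.028e+08) m/s ≈ 1.161e+06 m/s = 1161 km/s.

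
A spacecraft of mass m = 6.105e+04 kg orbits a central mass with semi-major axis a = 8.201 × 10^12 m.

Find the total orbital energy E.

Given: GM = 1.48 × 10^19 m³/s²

E = −GMm / (2a).
E = −1.48e+19 · 6.105e+04 / (2 · 8.201e+12) J ≈ -5.509e+10 J = -55.09 GJ.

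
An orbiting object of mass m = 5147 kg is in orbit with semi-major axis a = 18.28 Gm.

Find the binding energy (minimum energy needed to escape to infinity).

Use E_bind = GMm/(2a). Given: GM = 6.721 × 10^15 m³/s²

Convert to SI: a = 18.28 Gm = 1.828e+10 m.
Total orbital energy is E = −GMm/(2a); binding energy is E_bind = −E = GMm/(2a).
E_bind = 6.721e+15 · 5147 / (2 · 1.828e+10) J ≈ 9.462e+08 J = 946.2 MJ.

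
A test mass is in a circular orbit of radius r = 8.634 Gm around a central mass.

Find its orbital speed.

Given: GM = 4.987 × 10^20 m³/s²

Convert to SI: r = 8.634 Gm = 8.634e+09 m.
For a circular orbit, gravity supplies the centripetal force, so v = √(GM / r).
v = √(4.987e+20 / 8.634e+09) m/s ≈ 2.403e+05 m/s = 240.3 km/s.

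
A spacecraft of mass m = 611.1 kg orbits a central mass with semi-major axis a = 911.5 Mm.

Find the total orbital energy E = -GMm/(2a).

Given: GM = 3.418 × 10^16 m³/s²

Convert to SI: a = 911.5 Mm = 9.115e+08 m.
E = −GMm / (2a).
E = −3.418e+16 · 611.1 / (2 · 9.115e+08) J ≈ -1.146e+10 J = -11.46 GJ.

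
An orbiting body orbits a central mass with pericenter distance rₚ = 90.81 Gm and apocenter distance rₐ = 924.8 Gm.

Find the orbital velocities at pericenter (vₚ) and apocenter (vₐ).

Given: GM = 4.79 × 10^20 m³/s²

Convert to SI: rₚ = 90.81 Gm = 9.081e+10 m; rₐ = 924.8 Gm = 9.248e+11 m.
Use the vis-viva equation v² = GM(2/r − 1/a) with a = (rₚ + rₐ)/2 = (9.081e+10 + 9.248e+11)/2 = 5.07805e+11 m.
vₚ = √(GM · (2/rₚ − 1/a)) = √(4.79e+20 · (2/9.081e+10 − 1/5.07805e+11)) m/s ≈ 9.801e+04 m/s = 98.01 km/s.
vₐ = √(GM · (2/rₐ − 1/a)) = √(4.79e+20 · (2/9.248e+11 − 1/5.07805e+11)) m/s ≈ 9624 m/s = 9.624 km/s.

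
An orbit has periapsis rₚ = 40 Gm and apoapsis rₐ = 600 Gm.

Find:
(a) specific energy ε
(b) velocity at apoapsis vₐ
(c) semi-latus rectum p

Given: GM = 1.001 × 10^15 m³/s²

Convert to SI: rₚ = 40 Gm = 4e+10 m; rₐ = 600 Gm = 6e+11 m.
(a) With a = (rₚ + rₐ)/2 = 3.2e+11 m, ε = −GM/(2a) = −1.001e+15/(2 · 3.2e+11) J/kg ≈ -1564 J/kg
(b) With a = (rₚ + rₐ)/2 = 3.2e+11 m, vₐ = √(GM (2/rₐ − 1/a)) = √(1.001e+15 · (2/6e+11 − 1/3.2e+11)) m/s ≈ 14.44 m/s
(c) From a = (rₚ + rₐ)/2 = 3.2e+11 m and e = (rₐ − rₚ)/(rₐ + rₚ) = 0.875, p = a(1 − e²) = 3.2e+11 · (1 − (0.875)²) ≈ 7.5e+10 m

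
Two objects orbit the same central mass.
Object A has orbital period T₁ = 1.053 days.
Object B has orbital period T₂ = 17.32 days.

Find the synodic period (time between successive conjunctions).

Convert to SI: T₁ = 1.053 days = 90979.2 s; T₂ = 17.32 days = 1.49645e+06 s.
T_syn = |T₁ · T₂ / (T₁ − T₂)|.
T_syn = |90979.2 · 1.49645e+06 / (90979.2 − 1.49645e+06)| s ≈ 9.687e+04 s = 1.121 days.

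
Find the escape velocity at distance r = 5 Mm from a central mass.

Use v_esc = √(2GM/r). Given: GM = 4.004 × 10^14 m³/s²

Convert to SI: r = 5 Mm = 5e+06 m.
Escape velocity comes from setting total energy to zero: ½v² − GM/r = 0 ⇒ v_esc = √(2GM / r).
v_esc = √(2 · 4.004e+14 / 5e+06) m/s ≈ 1.266e+04 m/s = 12.66 km/s.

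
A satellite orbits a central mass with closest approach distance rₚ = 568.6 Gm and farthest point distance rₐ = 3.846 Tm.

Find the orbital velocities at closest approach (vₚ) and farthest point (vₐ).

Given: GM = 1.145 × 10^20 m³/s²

Convert to SI: rₚ = 568.6 Gm = 5.686e+11 m; rₐ = 3.846 Tm = 3.846e+12 m.
Use the vis-viva equation v² = GM(2/r − 1/a) with a = (rₚ + rₐ)/2 = (5.686e+11 + 3.846e+12)/2 = 2.2073e+12 m.
vₚ = √(GM · (2/rₚ − 1/a)) = √(1.145e+20 · (2/5.686e+11 − 1/2.2073e+12)) m/s ≈ 1.873e+04 m/s = 18.73 km/s.
vₐ = √(GM · (2/rₐ − 1/a)) = √(1.145e+20 · (2/3.846e+12 − 1/2.2073e+12)) m/s ≈ 2769 m/s = 2.769 km/s.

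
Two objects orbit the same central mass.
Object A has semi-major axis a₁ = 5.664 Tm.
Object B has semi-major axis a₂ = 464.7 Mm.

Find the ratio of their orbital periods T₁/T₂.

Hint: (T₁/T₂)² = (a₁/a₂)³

Convert to SI: a₁ = 5.664 Tm = 5.664e+12 m; a₂ = 464.7 Mm = 4.647e+08 m.
From Kepler's third law, (T₁/T₂)² = (a₁/a₂)³, so T₁/T₂ = (a₁/a₂)^(3/2).
a₁/a₂ = 5.664e+12 / 4.647e+08 = 12188.5.
T₁/T₂ = (12188.5)^(3/2) ≈ 1.346e+06.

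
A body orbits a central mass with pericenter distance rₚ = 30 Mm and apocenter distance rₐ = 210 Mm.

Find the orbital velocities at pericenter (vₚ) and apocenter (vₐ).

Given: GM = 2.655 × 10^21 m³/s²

Convert to SI: rₚ = 30 Mm = 3e+07 m; rₐ = 210 Mm = 2.1e+08 m.
Use the vis-viva equation v² = GM(2/r − 1/a) with a = (rₚ + rₐ)/2 = (3e+07 + 2.1e+08)/2 = 1.2e+08 m.
vₚ = √(GM · (2/rₚ − 1/a)) = √(2.655e+21 · (2/3e+07 − 1/1.2e+08)) m/s ≈ 1.244e+07 m/s = 1.244e+04 km/s.
vₐ = √(GM · (2/rₐ − 1/a)) = √(2.655e+21 · (2/2.1e+08 − 1/1.2e+08)) m/s ≈ 1.778e+06 m/s = 1778 km/s.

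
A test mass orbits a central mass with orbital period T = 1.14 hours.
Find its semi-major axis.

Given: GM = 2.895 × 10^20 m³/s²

Convert to SI: T = 1.14 hours = 4104 s.
Invert Kepler's third law: a = (GM · T² / (4π²))^(1/3).
Substituting T = 4104 s and GM = 2.895e+20 m³/s²:
a = (2.895e+20 · (4104)² / (4π²))^(1/3) m
a ≈ 4.98e+08 m = 4.98 × 10^8 m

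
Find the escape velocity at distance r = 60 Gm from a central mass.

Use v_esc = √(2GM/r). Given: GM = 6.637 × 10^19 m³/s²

Convert to SI: r = 60 Gm = 6e+10 m.
Escape velocity comes from setting total energy to zero: ½v² − GM/r = 0 ⇒ v_esc = √(2GM / r).
v_esc = √(2 · 6.637e+19 / 6e+10) m/s ≈ 4.704e+04 m/s = 47.04 km/s.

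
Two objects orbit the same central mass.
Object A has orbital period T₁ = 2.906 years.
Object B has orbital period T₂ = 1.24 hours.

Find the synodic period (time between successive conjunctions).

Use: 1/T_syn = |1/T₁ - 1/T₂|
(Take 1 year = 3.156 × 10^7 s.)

Convert to SI: T₁ = 2.906 years = 9.17134e+07 s; T₂ = 1.24 hours = 4464 s.
T_syn = |T₁ · T₂ / (T₁ − T₂)|.
T_syn = |9.17134e+07 · 4464 / (9.17134e+07 − 4464)| s ≈ 4464 s = 1.24 hours.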